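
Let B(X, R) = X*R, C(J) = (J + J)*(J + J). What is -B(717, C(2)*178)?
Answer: -2042016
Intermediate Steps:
C(J) = 4*J² (C(J) = (2*J)*(2*J) = 4*J²)
B(X, R) = R*X
-B(717, C(2)*178) = -(4*2²)*178*717 = -(4*4)*178*717 = -16*178*717 = -2848*717 = -1*2042016 = -2042016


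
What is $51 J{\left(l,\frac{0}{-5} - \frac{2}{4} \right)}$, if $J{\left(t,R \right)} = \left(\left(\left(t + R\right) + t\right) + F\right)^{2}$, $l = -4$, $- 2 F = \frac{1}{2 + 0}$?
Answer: $\frac{62475}{16} \approx 3904.7$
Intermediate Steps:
$F = - \frac{1}{4}$ ($F = - \frac{1}{2 \left(2 + 0\right)} = - \frac{1}{2 \cdot 2} = \left(- \frac{1}{2}\right) \frac{1}{2} = - \frac{1}{4} \approx -0.25$)
$J{\left(t,R \right)} = \left(- \frac{1}{4} + R + 2 t\right)^{2}$ ($J{\left(t,R \right)} = \left(\left(\left(t + R\right) + t\right) - \frac{1}{4}\right)^{2} = \left(\left(\left(R + t\right) + t\right) - \frac{1}{4}\right)^{2} = \left(\left(R + 2 t\right) - \frac{1}{4}\right)^{2} = \left(- \frac{1}{4} + R + 2 t\right)^{2}$)
$51 J{\left(l,\frac{0}{-5} - \frac{2}{4} \right)} = 51 \frac{\left(-1 + 4 \left(\frac{0}{-5} - \frac{2}{4}\right) + 8 \left(-4\right)\right)^{2}}{16} = 51 \frac{\left(-1 + 4 \left(0 \left(- \frac{1}{5}\right) - \frac{1}{2}\right) - 32\right)^{2}}{16} = 51 \frac{\left(-1 + 4 \left(0 - \frac{1}{2}\right) - 32\right)^{2}}{16} = 51 \frac{\left(-1 + 4 \left(- \frac{1}{2}\right) - 32\right)^{2}}{16} = 51 \frac{\left(-1 - 2 - 32\right)^{2}}{16} = 51 \frac{\left(-35\right)^{2}}{16} = 51 \cdot \frac{1}{16} \cdot 1225 = 51 \cdot \frac{1225}{16} = \frac{62475}{16}$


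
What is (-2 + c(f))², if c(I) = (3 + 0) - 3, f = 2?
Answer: 4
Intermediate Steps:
c(I) = 0 (c(I) = 3 - 3 = 0)
(-2 + c(f))² = (-2 + 0)² = (-2)² = 4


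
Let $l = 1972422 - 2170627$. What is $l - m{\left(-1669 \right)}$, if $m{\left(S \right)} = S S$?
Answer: $-2983766$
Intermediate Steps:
$m{\left(S \right)} = S^{2}$
$l = -198205$
$l - m{\left(-1669 \right)} = -198205 - \left(-1669\right)^{2} = -198205 - 2785561 = -2983766$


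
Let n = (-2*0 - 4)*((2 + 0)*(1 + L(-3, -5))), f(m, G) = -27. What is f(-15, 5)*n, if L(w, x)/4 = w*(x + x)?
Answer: 26136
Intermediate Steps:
L(w, x) = 8*w*x (L(w, x) = 4*(w*(x + x)) = 4*(w*(2*x)) = 4*(2*w*x) = 8*w*x)
n = -968 (n = (-2*0 - 4)*((2 + 0)*(1 + 8*(-3)*(-5))) = (0 - 4)*(2*(1 + 120)) = -8*121 = -4*242 = -968)
f(-15, 5)*n = -27*(-968) = 26136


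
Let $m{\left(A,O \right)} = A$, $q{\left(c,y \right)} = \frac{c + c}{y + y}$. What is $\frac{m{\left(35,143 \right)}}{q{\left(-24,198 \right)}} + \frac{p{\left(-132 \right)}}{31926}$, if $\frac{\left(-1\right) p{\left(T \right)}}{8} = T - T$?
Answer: $- \frac{1155}{4} \approx -288.75$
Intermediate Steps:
$q{\left(c,y \right)} = \frac{c}{y}$ ($q{\left(c,y \right)} = \frac{2 c}{2 y} = 2 c \frac{1}{2 y} = \frac{c}{y}$)
$p{\left(T \right)} = 0$ ($p{\left(T \right)} = - 8 \left(T - T\right) = \left(-8\right) 0 = 0$)
$\frac{m{\left(35,143 \right)}}{q{\left(-24,198 \right)}} + \frac{p{\left(-132 \right)}}{31926} = \frac{35}{\left(-24\right) \frac{1}{198}} + \frac{0}{31926} = \frac{35}{\left(-24\right) \frac{1}{198}} + 0 \cdot \frac{1}{31926} = \frac{35}{- \frac{4}{33}} + 0 = 35 \left(- \frac{33}{4}\right) + 0 = - \frac{1155}{4} + 0 = - \frac{1155}{4}$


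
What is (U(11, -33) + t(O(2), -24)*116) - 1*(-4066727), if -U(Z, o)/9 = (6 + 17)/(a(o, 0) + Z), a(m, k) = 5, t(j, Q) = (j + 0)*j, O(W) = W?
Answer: 65074849/16 ≈ 4.0672e+6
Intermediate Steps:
t(j, Q) = j² (t(j, Q) = j*j = j²)
U(Z, o) = -207/(5 + Z) (U(Z, o) = -9*(6 + 17)/(5 + Z) = -207/(5 + Z))
(U(11, -33) + t(O(2), -24)*116) - 1*(-4066727) = (-207/(5 + 11) + 2²*116) - 1*(-4066727) = (-207/16 + 4*116) + 4066727 = (-207*1/16 + 464) + 4066727 = (-207/16 + 464) + 4066727 = 7217/16 + 4066727 = 65074849/16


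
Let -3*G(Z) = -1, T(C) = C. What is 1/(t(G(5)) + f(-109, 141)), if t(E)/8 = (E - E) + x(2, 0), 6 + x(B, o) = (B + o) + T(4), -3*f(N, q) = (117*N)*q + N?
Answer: 3/1798282 ≈ 1.6683e-6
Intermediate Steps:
f(N, q) = -N/3 - 39*N*q (f(N, q) = -((117*N)*q + N)/3 = -(117*N*q + N)/3 = -(N + 117*N*q)/3 = -N/3 - 39*N*q)
G(Z) = ⅓ (G(Z) = -⅓*(-1) = ⅓)
x(B, o) = -2 + B + o (x(B, o) = -6 + ((B + o) + 4) = -6 + (4 + B + o) = -2 + B + o)
t(E) = 0 (t(E) = 8*((E - E) + (-2 + 2 + 0)) = 8*(0 + 0) = 8*0 = 0)
1/(t(G(5)) + f(-109, 141)) = 1/(0 - ⅓*(-109)*(1 + 117*141)) = 1/(0 - ⅓*(-109)*(1 + 16497)) = 1/(0 - ⅓*(-109)*16498) = 1/(0 + 1798282/3) = 1/(1798282/3) = 3/1798282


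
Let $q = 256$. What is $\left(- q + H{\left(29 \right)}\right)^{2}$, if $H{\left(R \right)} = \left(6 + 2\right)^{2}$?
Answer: $36864$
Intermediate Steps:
$H{\left(R \right)} = 64$ ($H{\left(R \right)} = 8^{2} = 64$)
$\left(- q + H{\left(29 \right)}\right)^{2} = \left(\left(-1\right) 256 + 64\right)^{2} = \left(-256 + 64\right)^{2} = \left(-192\right)^{2} = 36864$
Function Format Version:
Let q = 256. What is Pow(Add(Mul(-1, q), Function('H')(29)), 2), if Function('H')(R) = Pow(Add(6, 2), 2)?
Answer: 36864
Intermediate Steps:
Function('H')(R) = 64 (Function('H')(R) = Pow(8, 2) = 64)
Pow(Add(Mul(-1, q), Function('H')(29)), 2) = Pow(Add(Mul(-1, 256), 64), 2) = Pow(Add(-256, 64), 2) = Pow(-192, 2) = 36864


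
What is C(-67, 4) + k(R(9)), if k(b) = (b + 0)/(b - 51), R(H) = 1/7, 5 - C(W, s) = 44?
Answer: -13885/356 ≈ -39.003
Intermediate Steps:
C(W, s) = -39 (C(W, s) = 5 - 1*44 = 5 - 44 = -39)
R(H) = 1/7
k(b) = b/(-51 + b)
C(-67, 4) + k(R(9)) = -39 + 1/(7*(-51 + 1/7)) = -39 + 1/(7*(-356/7)) = -39 + (1/7)*(-7/356) = -39 - 1/356 = -13885/356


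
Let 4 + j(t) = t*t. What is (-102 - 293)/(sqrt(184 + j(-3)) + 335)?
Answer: -132325/112036 + 1185*sqrt(21)/112036 ≈ -1.1326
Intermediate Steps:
j(t) = -4 + t**2 (j(t) = -4 + t*t = -4 + t**2)
(-102 - 293)/(sqrt(184 + j(-3)) + 335) = (-102 - 293)/(sqrt(184 + (-4 + (-3)**2)) + 335) = -395/(sqrt(184 + (-4 + 9)) + 335) = -395/(sqrt(184 + 5) + 335) = -395/(sqrt(189) + 335) = -395/(3*sqrt(21) + 335) = -395/(335 + 3*sqrt(21))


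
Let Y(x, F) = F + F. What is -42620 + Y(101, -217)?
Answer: -43054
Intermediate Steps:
Y(x, F) = 2*F
-42620 + Y(101, -217) = -42620 + 2*(-217) = -42620 - 434 = -43054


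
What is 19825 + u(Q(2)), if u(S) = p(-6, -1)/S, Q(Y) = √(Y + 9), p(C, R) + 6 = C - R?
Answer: 19825 - √11 ≈ 19822.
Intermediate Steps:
p(C, R) = -6 + C - R (p(C, R) = -6 + (C - R) = -6 + C - R)
Q(Y) = √(9 + Y)
u(S) = -11/S (u(S) = (-6 - 6 - 1*(-1))/S = (-6 - 6 + 1)/S = -11/S)
19825 + u(Q(2)) = 19825 - 11/√(9 + 2) = 19825 - 11*√11/11 = 19825 - √11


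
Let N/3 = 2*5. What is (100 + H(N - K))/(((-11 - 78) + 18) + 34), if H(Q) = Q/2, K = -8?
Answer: -119/37 ≈ -3.2162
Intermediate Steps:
N = 30 (N = 3*(2*5) = 3*10 = 30)
H(Q) = Q/2 (H(Q) = Q*(½) = Q/2)
(100 + H(N - K))/(((-11 - 78) + 18) + 34) = (100 + (30 - 1*(-8))/2)/(((-11 - 78) + 18) + 34) = (100 + (30 + 8)/2)/((-89 + 18) + 34) = (100 + (½)*38)/(-71 + 34) = (100 + 19)/(-37) = 119*(-1/37) = -119/37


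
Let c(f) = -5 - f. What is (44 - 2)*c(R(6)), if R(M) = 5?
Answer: -420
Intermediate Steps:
(44 - 2)*c(R(6)) = (44 - 2)*(-5 - 1*5) = 42*(-5 - 5) = 42*(-10) = -420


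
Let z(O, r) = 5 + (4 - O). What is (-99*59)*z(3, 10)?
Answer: -35046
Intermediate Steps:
z(O, r) = 9 - O
(-99*59)*z(3, 10) = (-99*59)*(9 - 1*3) = -5841*(9 - 3) = -5841*6 = -35046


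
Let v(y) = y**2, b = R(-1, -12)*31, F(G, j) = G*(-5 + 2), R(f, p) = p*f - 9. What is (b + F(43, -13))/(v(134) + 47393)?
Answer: -4/7261 ≈ -0.00055089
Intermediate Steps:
R(f, p) = -9 + f*p (R(f, p) = f*p - 9 = -9 + f*p)
F(G, j) = -3*G (F(G, j) = G*(-3) = -3*G)
b = 93 (b = (-9 - 1*(-12))*31 = (-9 + 12)*31 = 3*31 = 93)
(b + F(43, -13))/(v(134) + 47393) = (93 - 3*43)/(134**2 + 47393) = (93 - 129)/(17956 + 47393) = -36/65349 = -36*1/65349 = -4/7261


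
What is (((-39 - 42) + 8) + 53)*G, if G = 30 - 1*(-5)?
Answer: -700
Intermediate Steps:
G = 35 (G = 30 + 5 = 35)
(((-39 - 42) + 8) + 53)*G = (((-39 - 42) + 8) + 53)*35 = ((-81 + 8) + 53)*35 = (-73 + 53)*35 = -20*35 = -700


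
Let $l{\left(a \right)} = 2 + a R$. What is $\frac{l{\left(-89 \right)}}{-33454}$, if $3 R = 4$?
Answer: $\frac{175}{50181} \approx 0.0034874$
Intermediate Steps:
$R = \frac{4}{3}$ ($R = \frac{1}{3} \cdot 4 = \frac{4}{3} \approx 1.3333$)
$l{\left(a \right)} = 2 + \frac{4 a}{3}$ ($l{\left(a \right)} = 2 + a \frac{4}{3} = 2 + \frac{4 a}{3}$)
$\frac{l{\left(-89 \right)}}{-33454} = \frac{2 + \frac{4}{3} \left(-89\right)}{-33454} = \left(2 - \frac{356}{3}\right) \left(- \frac{1}{33454}\right) = \left(- \frac{350}{3}\right) \left(- \frac{1}{33454}\right) = \frac{175}{50181}$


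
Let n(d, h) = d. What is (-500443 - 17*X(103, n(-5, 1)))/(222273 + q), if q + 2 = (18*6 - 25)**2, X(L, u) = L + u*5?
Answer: -501769/229160 ≈ -2.1896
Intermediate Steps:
X(L, u) = L + 5*u
q = 6887 (q = -2 + (18*6 - 25)**2 = -2 + (108 - 25)**2 = -2 + 83**2 = -2 + 6889 = 6887)
(-500443 - 17*X(103, n(-5, 1)))/(222273 + q) = (-500443 - 17*(103 + 5*(-5)))/(222273 + 6887) = (-500443 - 17*(103 - 25))/229160 = (-500443 - 17*78)*(1/229160) = (-500443 - 1326)*(1/229160) = -501769*1/229160 = -501769/229160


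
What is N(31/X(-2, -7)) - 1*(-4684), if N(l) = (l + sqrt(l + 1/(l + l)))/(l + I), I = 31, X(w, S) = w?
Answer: 4683 + 3*I*sqrt(6634)/961 ≈ 4683.0 + 0.25426*I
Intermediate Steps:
N(l) = (l + sqrt(l + 1/(2*l)))/(31 + l) (N(l) = (l + sqrt(l + 1/(l + l)))/(l + 31) = (l + sqrt(l + 1/(2*l)))/(31 + l))
N(31/X(-2, -7)) - 1*(-4684) = (31/(-2) + sqrt(2/((31/(-2))) + 4*(31/(-2)))/2)/(31 + 31/(-2)) - 1*(-4684) = (31*(-1/2) + sqrt(2/((31*(-1/2))) + 4*(31*(-1/2)))/2)/(31 + 31*(-1/2)) + 4684 = (-31/2 + sqrt(2/(-31/2) + 4*(-31/2))/2)/(31 - 31/2) + 4684 = (-31/2 + sqrt(2*(-2/31) - 62)/2)/(31/2) + 4684 = 2*(-31/2 + sqrt(-4/31 - 62)/2)/31 + 4684 = 2*(-31/2 + sqrt(-1926/31)/2)/31 + 4684 = 2*(-31/2 + (3*I*sqrt(6634)/31)/2)/31 + 4684 = 2*(-31/2 + 3*I*sqrt(6634)/62)/31 + 4684 = (-1 + 3*I*sqrt(6634)/961) + 4684 = 4683 + 3*I*sqrt(6634)/961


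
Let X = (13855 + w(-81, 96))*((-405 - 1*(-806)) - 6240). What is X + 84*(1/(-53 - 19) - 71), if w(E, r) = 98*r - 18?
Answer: -814401121/6 ≈ -1.3573e+8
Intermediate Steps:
w(E, r) = -18 + 98*r
X = -135727555 (X = (13855 + (-18 + 98*96))*((-405 - 1*(-806)) - 6240) = (13855 + (-18 + 9408))*((-405 + 806) - 6240) = (13855 + 9390)*(401 - 6240) = 23245*(-5839) = -135727555)
X + 84*(1/(-53 - 19) - 71) = -135727555 + 84*(1/(-53 - 19) - 71) = -135727555 + 84*(1/(-72) - 71) = -135727555 + 84*(-1/72 - 71) = -135727555 + 84*(-5113/72) = -135727555 - 35791/6 = -814401121/6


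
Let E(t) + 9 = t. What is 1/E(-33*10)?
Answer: -1/339 ≈ -0.0029499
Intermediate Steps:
E(t) = -9 + t
1/E(-33*10) = 1/(-9 - 33*10) = 1/(-9 - 330) = 1/(-339) = -1/339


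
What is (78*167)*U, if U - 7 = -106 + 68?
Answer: -403806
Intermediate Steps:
U = -31 (U = 7 + (-106 + 68) = 7 - 38 = -31)
(78*167)*U = (78*167)*(-31) = 13026*(-31) = -403806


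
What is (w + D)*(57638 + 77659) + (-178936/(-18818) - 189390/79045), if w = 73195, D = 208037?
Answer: 5659795901808630934/148746881 ≈ 3.8050e+10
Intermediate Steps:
(w + D)*(57638 + 77659) + (-178936/(-18818) - 189390/79045) = (73195 + 208037)*(57638 + 77659) + (-178936/(-18818) - 189390/79045) = 281232*135297 + (-178936*(-1/18818) - 189390*1/79045) = 38049845904 + (89468/9409 - 37878/15809) = 38049845904 + 1058005510/148746881 = 5659795901808630934/148746881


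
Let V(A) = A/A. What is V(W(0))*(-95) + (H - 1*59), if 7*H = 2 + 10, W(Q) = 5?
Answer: -1066/7 ≈ -152.29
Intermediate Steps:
V(A) = 1
H = 12/7 (H = (2 + 10)/7 = (⅐)*12 = 12/7 ≈ 1.7143)
V(W(0))*(-95) + (H - 1*59) = 1*(-95) + (12/7 - 1*59) = -95 + (12/7 - 59) = -95 - 401/7 = -1066/7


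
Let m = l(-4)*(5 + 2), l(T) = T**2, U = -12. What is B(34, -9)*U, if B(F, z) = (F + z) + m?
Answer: -1644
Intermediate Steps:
m = 112 (m = (-4)**2*(5 + 2) = 16*7 = 112)
B(F, z) = 112 + F + z (B(F, z) = (F + z) + 112 = 112 + F + z)
B(34, -9)*U = (112 + 34 - 9)*(-12) = 137*(-12) = -1644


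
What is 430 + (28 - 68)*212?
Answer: -8050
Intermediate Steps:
430 + (28 - 68)*212 = 430 - 40*212 = 430 - 8480 = -8050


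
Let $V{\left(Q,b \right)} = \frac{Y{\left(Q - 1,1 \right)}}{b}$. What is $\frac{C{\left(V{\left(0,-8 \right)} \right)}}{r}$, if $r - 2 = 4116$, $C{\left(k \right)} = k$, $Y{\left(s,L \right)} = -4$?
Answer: $\frac{1}{8236} \approx 0.00012142$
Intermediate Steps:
$V{\left(Q,b \right)} = - \frac{4}{b}$
$r = 4118$ ($r = 2 + 4116 = 4118$)
$\frac{C{\left(V{\left(0,-8 \right)} \right)}}{r} = \frac{\left(-4\right) \frac{1}{-8}}{4118} = \left(-4\right) \left(- \frac{1}{8}\right) \frac{1}{4118} = \frac{1}{2} \cdot \frac{1}{4118} = \frac{1}{8236}$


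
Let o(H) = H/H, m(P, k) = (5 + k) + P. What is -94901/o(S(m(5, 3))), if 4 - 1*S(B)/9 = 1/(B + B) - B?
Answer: -94901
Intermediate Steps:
m(P, k) = 5 + P + k
S(B) = 36 + 9*B - 9/(2*B) (S(B) = 36 - 9*(1/(B + B) - B) = 36 - 9*(1/(2*B) - B) = 36 + (9*B - 9/(2*B)) = 36 + 9*B - 9/(2*B))
o(H) = 1
-94901/o(S(m(5, 3))) = -94901/1 = -94901*1 = -94901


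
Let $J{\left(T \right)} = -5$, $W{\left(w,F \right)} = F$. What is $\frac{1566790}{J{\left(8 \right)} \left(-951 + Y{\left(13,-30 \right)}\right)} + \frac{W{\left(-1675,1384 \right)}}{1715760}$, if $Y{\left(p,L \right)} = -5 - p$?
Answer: $\frac{22402019299}{69273810} \approx 323.38$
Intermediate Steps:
$\frac{1566790}{J{\left(8 \right)} \left(-951 + Y{\left(13,-30 \right)}\right)} + \frac{W{\left(-1675,1384 \right)}}{1715760} = \frac{1566790}{\left(-5\right) \left(-951 - 18\right)} + \frac{1384}{1715760} = \frac{1566790}{\left(-5\right) \left(-951 - 18\right)} + 1384 \cdot \frac{1}{1715760} = \frac{1566790}{\left(-5\right) \left(-951 - 18\right)} + \frac{173}{214470} = \frac{1566790}{\left(-5\right) \left(-969\right)} + \frac{173}{214470} = \frac{1566790}{4845} + \frac{173}{214470} = 1566790 \cdot \frac{1}{4845} + \frac{173}{214470} = \frac{313358}{969} + \frac{173}{214470} = \frac{22402019299}{69273810}$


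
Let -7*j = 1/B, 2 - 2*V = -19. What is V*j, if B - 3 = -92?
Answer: 3/178 ≈ 0.016854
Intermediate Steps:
B = -89 (B = 3 - 92 = -89)
V = 21/2 (V = 1 - 1/2*(-19) = 1 + 19/2 = 21/2 ≈ 10.500)
j = 1/623 (j = -1/7/(-89) = -1/7*(-1/89) = 1/623 ≈ 0.0016051)
V*j = (21/2)*(1/623) = 3/178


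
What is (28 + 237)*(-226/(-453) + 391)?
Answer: 46997485/453 ≈ 1.0375e+5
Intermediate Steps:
(28 + 237)*(-226/(-453) + 391) = 265*(-226*(-1/453) + 391) = 265*(226/453 + 391) = 265*(177349/453) = 46997485/453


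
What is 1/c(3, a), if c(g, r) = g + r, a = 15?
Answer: 1/18 ≈ 0.055556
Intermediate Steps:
1/c(3, a) = 1/(3 + 15) = 1/18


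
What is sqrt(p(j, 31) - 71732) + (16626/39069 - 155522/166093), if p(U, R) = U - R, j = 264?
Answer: -1104875600/2163029139 + I*sqrt(71499) ≈ -0.5108 + 267.39*I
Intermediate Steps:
sqrt(p(j, 31) - 71732) + (16626/39069 - 155522/166093) = sqrt((264 - 1*31) - 71732) + (16626/39069 - 155522/166093) = sqrt((264 - 31) - 71732) + (16626*(1/39069) - 155522*1/166093) = sqrt(233 - 71732) + (5542/13023 - 155522/166093) = sqrt(-71499) - 1104875600/2163029139 = I*sqrt(71499) - 1104875600/2163029139 = -1104875600/2163029139 + I*sqrt(71499)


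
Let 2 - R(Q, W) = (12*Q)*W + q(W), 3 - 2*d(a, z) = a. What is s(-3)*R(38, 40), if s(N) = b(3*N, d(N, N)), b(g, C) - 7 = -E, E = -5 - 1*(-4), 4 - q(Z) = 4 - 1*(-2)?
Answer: -145888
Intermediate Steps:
d(a, z) = 3/2 - a/2
q(Z) = -2 (q(Z) = 4 - (4 - 1*(-2)) = 4 - (4 + 2) = 4 - 1*6 = 4 - 6 = -2)
R(Q, W) = 4 - 12*Q*W (R(Q, W) = 2 - ((12*Q)*W - 2) = 2 - (12*Q*W - 2) = 2 - (-2 + 12*Q*W) = 2 + (2 - 12*Q*W) = 4 - 12*Q*W)
E = -1 (E = -5 + 4 = -1)
b(g, C) = 8 (b(g, C) = 7 - 1*(-1) = 7 + 1 = 8)
s(N) = 8
s(-3)*R(38, 40) = 8*(4 - 12*38*40) = 8*(4 - 18240) = 8*(-18236) = -145888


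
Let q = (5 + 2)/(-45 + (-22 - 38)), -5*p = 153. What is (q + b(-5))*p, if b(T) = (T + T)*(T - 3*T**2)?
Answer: -611949/25 ≈ -24478.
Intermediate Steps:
p = -153/5 (p = -1/5*153 = -153/5 ≈ -30.600)
q = -1/15 (q = 7/(-45 - 60) = 7/(-105) = 7*(-1/105) = -1/15 ≈ -0.066667)
b(T) = 2*T*(T - 3*T**2) (b(T) = (2*T)*(T - 3*T**2) = 2*T*(T - 3*T**2))
(q + b(-5))*p = (-1/15 + (-5)**2*(2 - 6*(-5)))*(-153/5) = (-1/15 + 25*(2 + 30))*(-153/5) = (-1/15 + 25*32)*(-153/5) = (-1/15 + 800)*(-153/5) = (11999/15)*(-153/5) = -611949/25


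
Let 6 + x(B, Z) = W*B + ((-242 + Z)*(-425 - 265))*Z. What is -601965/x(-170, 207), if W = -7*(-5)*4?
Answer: -601965/4975244 ≈ -0.12099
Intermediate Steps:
W = 140 (W = 35*4 = 140)
x(B, Z) = -6 + 140*B + Z*(166980 - 690*Z) (x(B, Z) = -6 + (140*B + ((-242 + Z)*(-425 - 265))*Z) = -6 + (140*B + ((-242 + Z)*(-690))*Z) = -6 + (140*B + (166980 - 690*Z)*Z) = -6 + (140*B + Z*(166980 - 690*Z)) = -6 + 140*B + Z*(166980 - 690*Z))
-601965/x(-170, 207) = -601965/(-6 - 690*207**2 + 140*(-170) + 166980*207) = -601965/(-6 - 690*42849 - 23800 + 34564860) = -601965/(-6 - 29565810 - 23800 + 34564860) = -601965/4975244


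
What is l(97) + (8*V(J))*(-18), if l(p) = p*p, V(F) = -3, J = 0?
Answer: 9841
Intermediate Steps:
l(p) = p²
l(97) + (8*V(J))*(-18) = 97² + (8*(-3))*(-18) = 9409 - 24*(-18) = 9409 + 432 = 9841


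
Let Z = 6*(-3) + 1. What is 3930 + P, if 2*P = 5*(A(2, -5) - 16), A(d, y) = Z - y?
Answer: 3860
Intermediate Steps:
Z = -17 (Z = -18 + 1 = -17)
A(d, y) = -17 - y
P = -70 (P = (5*((-17 - 1*(-5)) - 16))/2 = (5*((-17 + 5) - 16))/2 = (5*(-12 - 16))/2 = (5*(-28))/2 = (½)*(-140) = -70)
3930 + P = 3930 - 70 = 3860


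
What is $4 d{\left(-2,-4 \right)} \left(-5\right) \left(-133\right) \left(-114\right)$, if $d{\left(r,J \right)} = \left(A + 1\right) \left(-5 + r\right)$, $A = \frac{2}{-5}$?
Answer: $1273608$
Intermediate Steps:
$A = - \frac{2}{5}$ ($A = 2 \left(- \frac{1}{5}\right) = - \frac{2}{5} \approx -0.4$)
$d{\left(r,J \right)} = -3 + \frac{3 r}{5}$ ($d{\left(r,J \right)} = \left(- \frac{2}{5} + 1\right) \left(-5 + r\right) = \frac{3 \left(-5 + r\right)}{5} = -3 + \frac{3 r}{5}$)
$4 d{\left(-2,-4 \right)} \left(-5\right) \left(-133\right) \left(-114\right) = 4 \left(-3 + \frac{3}{5} \left(-2\right)\right) \left(-5\right) \left(-133\right) \left(-114\right) = 4 \left(-3 - \frac{6}{5}\right) \left(-5\right) \left(-133\right) \left(-114\right) = 4 \left(- \frac{21}{5}\right) \left(-5\right) \left(-133\right) \left(-114\right) = \left(- \frac{84}{5}\right) \left(-5\right) \left(-133\right) \left(-114\right) = 84 \left(-133\right) \left(-114\right) = \left(-11172\right) \left(-114\right) = 1273608$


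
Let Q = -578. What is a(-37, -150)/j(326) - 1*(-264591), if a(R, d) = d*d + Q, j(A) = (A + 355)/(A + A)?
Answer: 194479615/681 ≈ 2.8558e+5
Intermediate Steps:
j(A) = (355 + A)/(2*A) (j(A) = (355 + A)/((2*A)) = (355 + A)*(1/(2*A)) = (355 + A)/(2*A))
a(R, d) = -578 + d² (a(R, d) = d*d - 578 = d² - 578 = -578 + d²)
a(-37, -150)/j(326) - 1*(-264591) = (-578 + (-150)²)/(((½)*(355 + 326)/326)) - 1*(-264591) = (-578 + 22500)/(((½)*(1/326)*681)) + 264591 = 21922/(681/652) + 264591 = 21922*(652/681) + 264591 = 14293144/681 + 264591 = 194479615/681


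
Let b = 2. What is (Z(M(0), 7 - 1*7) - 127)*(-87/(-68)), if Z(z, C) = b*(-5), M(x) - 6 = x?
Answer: -11919/68 ≈ -175.28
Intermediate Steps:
M(x) = 6 + x
Z(z, C) = -10 (Z(z, C) = 2*(-5) = -10)
(Z(M(0), 7 - 1*7) - 127)*(-87/(-68)) = (-10 - 127)*(-87/(-68)) = -(-11919)*(-1)/68 = -137*87/68 = -11919/68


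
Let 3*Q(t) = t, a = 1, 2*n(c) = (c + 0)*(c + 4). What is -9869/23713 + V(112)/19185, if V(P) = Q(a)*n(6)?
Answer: -37819927/90986781 ≈ -0.41566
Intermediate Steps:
n(c) = c*(4 + c)/2 (n(c) = ((c + 0)*(c + 4))/2 = (c*(4 + c))/2 = c*(4 + c)/2)
Q(t) = t/3
V(P) = 10 (V(P) = ((⅓)*1)*((½)*6*(4 + 6)) = ((½)*6*10)/3 = (⅓)*30 = 10)
-9869/23713 + V(112)/19185 = -9869/23713 + 10/19185 = -9869*1/23713 + 10*(1/19185) = -9869/23713 + 2/3837 = -37819927/90986781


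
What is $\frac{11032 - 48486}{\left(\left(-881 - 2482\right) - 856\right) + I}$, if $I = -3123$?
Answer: $\frac{18727}{3671} \approx 5.1013$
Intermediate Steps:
$\frac{11032 - 48486}{\left(\left(-881 - 2482\right) - 856\right) + I} = \frac{11032 - 48486}{\left(\left(-881 - 2482\right) - 856\right) - 3123} = - \frac{37454}{\left(-3363 - 856\right) - 3123} = - \frac{37454}{-4219 - 3123} = - \frac{37454}{-7342} = \left(-37454\right) \left(- \frac{1}{7342}\right) = \frac{18727}{3671}$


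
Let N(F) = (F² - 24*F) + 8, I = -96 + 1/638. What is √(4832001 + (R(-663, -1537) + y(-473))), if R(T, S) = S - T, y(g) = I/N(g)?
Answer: √12075688998208982764266/49995594 ≈ 2198.0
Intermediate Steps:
I = -61247/638 (I = -96 + 1/638 = -61247/638 ≈ -95.998)
N(F) = 8 + F² - 24*F
y(g) = -61247/(638*(8 + g² - 24*g))
√(4832001 + (R(-663, -1537) + y(-473))) = √(4832001 + ((-1537 - 1*(-663)) - 61247/(5104 - 15312*(-473) + 638*(-473)²))) = √(4832001 + ((-1537 + 663) - 61247/(5104 + 7242576 + 638*223729))) = √(4832001 + (-874 - 61247/(5104 + 7242576 + 142739102))) = √(4832001 + (-874 - 61247/149986782)) = √(4832001 - 131088508715/149986782) = √(724605192102067/149986782) = √12075688998208982764266/49995594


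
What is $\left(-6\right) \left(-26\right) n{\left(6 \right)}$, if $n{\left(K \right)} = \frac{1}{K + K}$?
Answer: $13$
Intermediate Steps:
$n{\left(K \right)} = \frac{1}{2 K}$
$\left(-6\right) \left(-26\right) n{\left(6 \right)} = \left(-6\right) \left(-26\right) \frac{1}{2 \cdot 6} = 156 \cdot \frac{1}{2} \cdot \frac{1}{6} = 156 \cdot \frac{1}{12} = 13$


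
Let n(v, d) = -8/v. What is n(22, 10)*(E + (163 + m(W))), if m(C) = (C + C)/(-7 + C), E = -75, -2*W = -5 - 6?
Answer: -88/3 ≈ -29.333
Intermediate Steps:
W = 11/2 (W = -(-5 - 6)/2 = -½*(-11) = 11/2 ≈ 5.5000)
m(C) = 2*C/(-7 + C) (m(C) = (2*C)/(-7 + C) = 2*C/(-7 + C))
n(22, 10)*(E + (163 + m(W))) = (-8/22)*(-75 + (163 + 2*(11/2)/(-7 + 11/2))) = (-8*1/22)*(-75 + (163 + 2*(11/2)/(-3/2))) = -4*(-75 + (163 + 2*(11/2)*(-⅔)))/11 = -4*(-75 + (163 - 22/3))/11 = -4*(-75 + 467/3)/11 = -4/11*242/3 = -88/3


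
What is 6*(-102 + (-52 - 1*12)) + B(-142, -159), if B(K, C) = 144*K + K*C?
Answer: 1134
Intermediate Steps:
B(K, C) = 144*K + C*K
6*(-102 + (-52 - 1*12)) + B(-142, -159) = 6*(-102 + (-52 - 1*12)) - 142*(144 - 159) = 6*(-102 + (-52 - 12)) - 142*(-15) = 6*(-102 - 64) + 2130 = 6*(-166) + 2130 = -996 + 2130 = 1134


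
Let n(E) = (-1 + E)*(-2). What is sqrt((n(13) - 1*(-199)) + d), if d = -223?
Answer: 4*I*sqrt(3) ≈ 6.9282*I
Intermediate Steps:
n(E) = 2 - 2*E
sqrt((n(13) - 1*(-199)) + d) = sqrt(((2 - 2*13) - 1*(-199)) - 223) = sqrt(((2 - 26) + 199) - 223) = sqrt((-24 + 199) - 223) = sqrt(175 - 223) = sqrt(-48) = 4*I*sqrt(3)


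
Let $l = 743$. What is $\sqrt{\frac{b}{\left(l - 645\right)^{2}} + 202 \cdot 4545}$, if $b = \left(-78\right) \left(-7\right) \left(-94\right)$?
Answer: $\frac{\sqrt{2204321259}}{49} \approx 958.17$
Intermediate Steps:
$b = -51324$ ($b = 546 \left(-94\right) = -51324$)
$\sqrt{\frac{b}{\left(l - 645\right)^{2}} + 202 \cdot 4545} = \sqrt{- \frac{51324}{\left(743 - 645\right)^{2}} + 202 \cdot 4545} = \sqrt{- \frac{51324}{98^{2}} + 918090} = \sqrt{- \frac{51324}{9604} + 918090} = \sqrt{\left(-51324\right) \frac{1}{9604} + 918090} = \sqrt{- \frac{1833}{343} + 918090} = \sqrt{\frac{314903037}{343}} = \frac{\sqrt{2204321259}}{49}$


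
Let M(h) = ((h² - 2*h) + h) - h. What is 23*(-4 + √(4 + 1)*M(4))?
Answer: -92 + 184*√5 ≈ 319.44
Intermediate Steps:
M(h) = h² - 2*h (M(h) = (h² - h) - h = h² - 2*h)
23*(-4 + √(4 + 1)*M(4)) = 23*(-4 + √(4 + 1)*(4*(-2 + 4))) = 23*(-4 + √5*(4*2)) = 23*(-4 + √5*8) = 23*(-4 + 8*√5) = -92 + 184*√5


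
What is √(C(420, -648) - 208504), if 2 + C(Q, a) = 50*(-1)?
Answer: 2*I*√52139 ≈ 456.68*I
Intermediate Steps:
C(Q, a) = -52 (C(Q, a) = -2 + 50*(-1) = -2 - 50 = -52)
√(C(420, -648) - 208504) = √(-52 - 208504) = √(-208556) = 2*I*√52139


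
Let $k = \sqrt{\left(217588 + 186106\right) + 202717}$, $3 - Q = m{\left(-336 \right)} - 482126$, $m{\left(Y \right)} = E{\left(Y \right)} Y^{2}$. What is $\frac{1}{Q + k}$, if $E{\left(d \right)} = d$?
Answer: $\frac{38415185}{1475726437977814} - \frac{3 \sqrt{67379}}{1475726437977814} \approx 2.6031 \cdot 10^{-8}$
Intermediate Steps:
$m{\left(Y \right)} = Y^{3}$ ($m{\left(Y \right)} = Y Y^{2} = Y^{3}$)
$Q = 38415185$ ($Q = 3 - \left(\left(-336\right)^{3} - 482126\right) = 3 - \left(-37933056 - 482126\right) = 3 - -38415182 = 3 + 38415182 = 38415185$)
$k = 3 \sqrt{67379}$ ($k = \sqrt{403694 + 202717} = \sqrt{606411} = 3 \sqrt{67379} \approx 778.72$)
$\frac{1}{Q + k} = \frac{1}{38415185 + 3 \sqrt{67379}}$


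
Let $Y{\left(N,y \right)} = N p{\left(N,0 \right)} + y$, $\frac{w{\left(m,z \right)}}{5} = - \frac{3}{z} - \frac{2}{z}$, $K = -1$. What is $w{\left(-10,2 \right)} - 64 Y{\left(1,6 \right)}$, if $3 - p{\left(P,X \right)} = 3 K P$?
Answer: $- \frac{1561}{2} \approx -780.5$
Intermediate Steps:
$p{\left(P,X \right)} = 3 + 3 P$ ($p{\left(P,X \right)} = 3 - 3 \left(-1\right) P = 3 - - 3 P = 3 + 3 P$)
$w{\left(m,z \right)} = - \frac{25}{z}$ ($w{\left(m,z \right)} = 5 \left(- \frac{3}{z} - \frac{2}{z}\right) = 5 \left(- \frac{5}{z}\right) = - \frac{25}{z}$)
$Y{\left(N,y \right)} = y + N \left(3 + 3 N\right)$ ($Y{\left(N,y \right)} = N \left(3 + 3 N\right) + y = y + N \left(3 + 3 N\right)$)
$w{\left(-10,2 \right)} - 64 Y{\left(1,6 \right)} = - \frac{25}{2} - 64 \left(6 + 3 \cdot 1 \left(1 + 1\right)\right) = \left(-25\right) \frac{1}{2} - 64 \left(6 + 3 \cdot 1 \cdot 2\right) = - \frac{25}{2} - 64 \left(6 + 6\right) = - \frac{25}{2} - 768 = - \frac{1561}{2}$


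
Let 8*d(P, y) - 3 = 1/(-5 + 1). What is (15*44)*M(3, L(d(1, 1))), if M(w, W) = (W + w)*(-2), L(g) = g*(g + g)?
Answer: -273405/64 ≈ -4272.0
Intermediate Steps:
d(P, y) = 11/32 (d(P, y) = 3/8 + 1/(8*(-5 + 1)) = 3/8 + (⅛)/(-4) = 3/8 + (⅛)*(-¼) = 3/8 - 1/32 = 11/32)
L(g) = 2*g² (L(g) = g*(2*g) = 2*g²)
M(w, W) = -2*W - 2*w
(15*44)*M(3, L(d(1, 1))) = (15*44)*(-4*(11/32)² - 2*3) = 660*(-4*121/1024 - 6) = 660*(-2*121/512 - 6) = 660*(-121/256 - 6) = 660*(-1657/256) = -273405/64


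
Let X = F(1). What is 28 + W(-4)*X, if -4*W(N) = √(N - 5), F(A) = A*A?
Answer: 28 - 3*I/4 ≈ 28.0 - 0.75*I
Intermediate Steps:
F(A) = A²
X = 1 (X = 1² = 1)
W(N) = -√(-5 + N)/4 (W(N) = -√(N - 5)/4 = -√(-5 + N)/4)
28 + W(-4)*X = 28 - √(-5 - 4)/4*1 = 28 - 3*I/4*1 = 28 - 3*I/4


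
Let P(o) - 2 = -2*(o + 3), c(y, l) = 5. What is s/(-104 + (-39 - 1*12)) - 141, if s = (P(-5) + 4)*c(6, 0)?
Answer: -4381/31 ≈ -141.32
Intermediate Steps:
P(o) = -4 - 2*o (P(o) = 2 - 2*(o + 3) = 2 - 2*(3 + o) = 2 + (-6 - 2*o) = -4 - 2*o)
s = 50 (s = ((-4 - 2*(-5)) + 4)*5 = ((-4 + 10) + 4)*5 = (6 + 4)*5 = 10*5 = 50)
s/(-104 + (-39 - 1*12)) - 141 = 50/(-104 + (-39 - 1*12)) - 141 = 50/(-104 + (-39 - 12)) - 141 = 50/(-104 - 51) - 141 = 50/(-155) - 141 = -1/155*50 - 141 = -10/31 - 141 = -4381/31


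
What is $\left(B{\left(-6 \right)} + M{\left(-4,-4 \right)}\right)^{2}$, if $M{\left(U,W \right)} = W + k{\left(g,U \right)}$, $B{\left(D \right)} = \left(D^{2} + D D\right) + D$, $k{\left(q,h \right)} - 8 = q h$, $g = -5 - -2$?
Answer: $6724$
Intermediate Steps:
$g = -3$ ($g = -5 + 2 = -3$)
$k{\left(q,h \right)} = 8 + h q$ ($k{\left(q,h \right)} = 8 + q h = 8 + h q$)
$B{\left(D \right)} = D + 2 D^{2}$ ($B{\left(D \right)} = \left(D^{2} + D^{2}\right) + D = 2 D^{2} + D = D + 2 D^{2}$)
$M{\left(U,W \right)} = 8 + W - 3 U$ ($M{\left(U,W \right)} = W + \left(8 + U \left(-3\right)\right) = W - \left(-8 + 3 U\right) = 8 + W - 3 U$)
$\left(B{\left(-6 \right)} + M{\left(-4,-4 \right)}\right)^{2} = \left(- 6 \left(1 + 2 \left(-6\right)\right) - -16\right)^{2} = \left(- 6 \left(1 - 12\right) + \left(8 - 4 + 12\right)\right)^{2} = \left(\left(-6\right) \left(-11\right) + 16\right)^{2} = \left(66 + 16\right)^{2} = 82^{2} = 6724$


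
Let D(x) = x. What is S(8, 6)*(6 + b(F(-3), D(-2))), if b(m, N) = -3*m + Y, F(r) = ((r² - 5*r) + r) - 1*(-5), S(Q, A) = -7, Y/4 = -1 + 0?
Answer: 532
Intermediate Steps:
Y = -4 (Y = 4*(-1 + 0) = 4*(-1) = -4)
F(r) = 5 + r² - 4*r (F(r) = (r² - 4*r) + 5 = 5 + r² - 4*r)
b(m, N) = -4 - 3*m (b(m, N) = -3*m - 4 = -4 - 3*m)
S(8, 6)*(6 + b(F(-3), D(-2))) = -7*(6 + (-4 - 3*(5 + (-3)² - 4*(-3)))) = -7*(6 + (-4 - 3*(5 + 9 + 12))) = -7*(6 + (-4 - 3*26)) = -7*(6 + (-4 - 78)) = -7*(6 - 82) = -7*(-76) = 532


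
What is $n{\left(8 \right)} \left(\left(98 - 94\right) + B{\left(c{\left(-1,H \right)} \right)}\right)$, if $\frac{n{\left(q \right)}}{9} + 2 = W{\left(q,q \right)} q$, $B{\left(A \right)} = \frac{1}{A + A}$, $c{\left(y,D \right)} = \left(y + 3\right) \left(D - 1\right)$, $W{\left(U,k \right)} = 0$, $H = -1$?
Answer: $- \frac{279}{4} \approx -69.75$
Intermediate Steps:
$c{\left(y,D \right)} = \left(-1 + D\right) \left(3 + y\right)$ ($c{\left(y,D \right)} = \left(3 + y\right) \left(-1 + D\right) = \left(-1 + D\right) \left(3 + y\right)$)
$B{\left(A \right)} = \frac{1}{2 A}$
$n{\left(q \right)} = -18$ ($n{\left(q \right)} = -18 + 9 \cdot 0 q = -18 + 9 \cdot 0 = -18 + 0 = -18$)
$n{\left(8 \right)} \left(\left(98 - 94\right) + B{\left(c{\left(-1,H \right)} \right)}\right) = - 18 \left(\left(98 - 94\right) + \frac{1}{2 \left(-3 - -1 + 3 \left(-1\right) - -1\right)}\right) = - 18 \left(4 + \frac{1}{2 \left(-3 + 1 - 3 + 1\right)}\right) = - 18 \left(4 + \frac{1}{2 \left(-4\right)}\right) = - 18 \left(4 + \frac{1}{2} \left(- \frac{1}{4}\right)\right) = - 18 \left(4 - \frac{1}{8}\right) = \left(-18\right) \frac{31}{8} = - \frac{279}{4}$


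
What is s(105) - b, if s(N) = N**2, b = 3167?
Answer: 7858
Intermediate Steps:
s(105) - b = 105**2 - 1*3167 = 11025 - 3167 = 7858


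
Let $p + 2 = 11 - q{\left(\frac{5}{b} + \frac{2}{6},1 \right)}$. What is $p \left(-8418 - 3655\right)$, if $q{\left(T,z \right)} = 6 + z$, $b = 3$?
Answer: $-24146$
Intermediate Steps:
$p = 2$ ($p = -2 + \left(11 - \left(6 + 1\right)\right) = -2 + \left(11 - 7\right) = -2 + 4 = 2$)
$p \left(-8418 - 3655\right) = 2 \left(-8418 - 3655\right) = 2 \left(-12073\right) = -24146$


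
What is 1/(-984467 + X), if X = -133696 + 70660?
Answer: -1/1047503 ≈ -9.5465e-7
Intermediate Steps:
X = -63036
1/(-984467 + X) = 1/(-984467 - 63036) = 1/(-1047503) = -1/1047503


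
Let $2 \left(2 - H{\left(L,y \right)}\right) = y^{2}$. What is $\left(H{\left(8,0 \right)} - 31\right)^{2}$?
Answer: $841$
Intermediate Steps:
$H{\left(L,y \right)} = 2 - \frac{y^{2}}{2}$
$\left(H{\left(8,0 \right)} - 31\right)^{2} = \left(\left(2 - \frac{0^{2}}{2}\right) - 31\right)^{2} = \left(\left(2 - 0\right) - 31\right)^{2} = \left(\left(2 + 0\right) - 31\right)^{2} = \left(2 - 31\right)^{2} = \left(-29\right)^{2} = 841$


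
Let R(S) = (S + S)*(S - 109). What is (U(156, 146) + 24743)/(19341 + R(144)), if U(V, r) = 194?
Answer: 24937/29421 ≈ 0.84759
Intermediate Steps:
R(S) = 2*S*(-109 + S) (R(S) = (2*S)*(-109 + S) = 2*S*(-109 + S))
(U(156, 146) + 24743)/(19341 + R(144)) = (194 + 24743)/(19341 + 2*144*(-109 + 144)) = 24937/(19341 + 2*144*35) = 24937/(19341 + 10080) = 24937/29421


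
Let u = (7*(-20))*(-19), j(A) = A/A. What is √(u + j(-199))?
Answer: √2661 ≈ 51.585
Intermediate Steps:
j(A) = 1
u = 2660 (u = -140*(-19) = 2660)
√(u + j(-199)) = √(2660 + 1) = √2661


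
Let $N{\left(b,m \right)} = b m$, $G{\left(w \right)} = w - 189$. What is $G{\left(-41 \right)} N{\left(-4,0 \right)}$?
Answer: $0$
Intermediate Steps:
$G{\left(w \right)} = -189 + w$
$G{\left(-41 \right)} N{\left(-4,0 \right)} = \left(-189 - 41\right) \left(\left(-4\right) 0\right) = \left(-230\right) 0 = 0$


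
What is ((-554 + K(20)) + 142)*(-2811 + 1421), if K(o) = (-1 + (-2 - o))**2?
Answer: -162630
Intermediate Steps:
K(o) = (-3 - o)**2
((-554 + K(20)) + 142)*(-2811 + 1421) = ((-554 + (3 + 20)**2) + 142)*(-2811 + 1421) = ((-554 + 23**2) + 142)*(-1390) = ((-554 + 529) + 142)*(-1390) = (-25 + 142)*(-1390) = 117*(-1390) = -162630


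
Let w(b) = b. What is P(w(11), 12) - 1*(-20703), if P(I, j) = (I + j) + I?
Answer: 20737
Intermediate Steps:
P(I, j) = j + 2*I
P(w(11), 12) - 1*(-20703) = (12 + 2*11) - 1*(-20703) = (12 + 22) + 20703 = 34 + 20703 = 20737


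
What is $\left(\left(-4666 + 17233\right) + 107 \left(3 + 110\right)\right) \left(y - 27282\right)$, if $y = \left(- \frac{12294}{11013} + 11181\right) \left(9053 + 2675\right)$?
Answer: $\frac{11866239264219396}{3671} \approx 3.2324 \cdot 10^{12}$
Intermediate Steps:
$y = \frac{481332987984}{3671}$ ($y = \left(\left(-12294\right) \frac{1}{11013} + 11181\right) 11728 = \left(- \frac{4098}{3671} + 11181\right) 11728 = \frac{41041353}{3671} \cdot 11728 = \frac{481332987984}{3671} \approx 1.3112 \cdot 10^{8}$)
$\left(\left(-4666 + 17233\right) + 107 \left(3 + 110\right)\right) \left(y - 27282\right) = \left(\left(-4666 + 17233\right) + 107 \left(3 + 110\right)\right) \left(\frac{481332987984}{3671} - 27282\right) = \left(12567 + 107 \cdot 113\right) \frac{481232835762}{3671} = \left(12567 + 12091\right) \frac{481232835762}{3671} = 24658 \cdot \frac{481232835762}{3671} = \frac{11866239264219396}{3671}$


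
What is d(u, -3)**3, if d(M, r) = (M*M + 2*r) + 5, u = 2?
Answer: 27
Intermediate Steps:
d(M, r) = 5 + M**2 + 2*r (d(M, r) = (M**2 + 2*r) + 5 = 5 + M**2 + 2*r)
d(u, -3)**3 = (5 + 2**2 + 2*(-3))**3 = (5 + 4 - 6)**3 = 3**3 = 27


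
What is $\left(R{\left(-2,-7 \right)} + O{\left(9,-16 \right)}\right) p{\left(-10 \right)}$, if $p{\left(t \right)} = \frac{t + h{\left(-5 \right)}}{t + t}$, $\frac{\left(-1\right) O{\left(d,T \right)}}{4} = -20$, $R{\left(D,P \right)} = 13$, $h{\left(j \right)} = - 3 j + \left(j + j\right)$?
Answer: $\frac{93}{4} \approx 23.25$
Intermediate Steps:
$h{\left(j \right)} = - j$ ($h{\left(j \right)} = - 3 j + 2 j = - j$)
$O{\left(d,T \right)} = 80$ ($O{\left(d,T \right)} = \left(-4\right) \left(-20\right) = 80$)
$p{\left(t \right)} = \frac{5 + t}{2 t}$ ($p{\left(t \right)} = \frac{t - -5}{t + t} = \frac{t + 5}{2 t} = \left(5 + t\right) \frac{1}{2 t} = \frac{5 + t}{2 t}$)
$\left(R{\left(-2,-7 \right)} + O{\left(9,-16 \right)}\right) p{\left(-10 \right)} = \left(13 + 80\right) \frac{5 - 10}{2 \left(-10\right)} = 93 \cdot \frac{1}{2} \left(- \frac{1}{10}\right) \left(-5\right) = 93 \cdot \frac{1}{4} = \frac{93}{4}$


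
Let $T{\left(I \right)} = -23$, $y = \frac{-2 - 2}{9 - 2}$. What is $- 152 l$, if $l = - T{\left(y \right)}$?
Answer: $-3496$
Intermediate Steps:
$y = - \frac{4}{7} \approx -0.57143$
$l = 23$ ($l = \left(-1\right) \left(-23\right) = 23$)
$- 152 l = \left(-152\right) 23 = -3496$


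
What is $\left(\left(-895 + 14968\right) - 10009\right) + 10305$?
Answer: $14369$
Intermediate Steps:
$\left(\left(-895 + 14968\right) - 10009\right) + 10305 = \left(14073 - 10009\right) + 10305 = 4064 + 10305 = 14369$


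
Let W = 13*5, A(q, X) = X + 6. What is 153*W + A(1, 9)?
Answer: 9960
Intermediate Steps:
A(q, X) = 6 + X
W = 65
153*W + A(1, 9) = 153*65 + (6 + 9) = 9945 + 15 = 9960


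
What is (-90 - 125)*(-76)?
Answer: 16340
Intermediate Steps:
(-90 - 125)*(-76) = -215*(-76) = 16340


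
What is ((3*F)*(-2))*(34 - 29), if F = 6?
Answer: -180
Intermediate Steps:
((3*F)*(-2))*(34 - 29) = ((3*6)*(-2))*(34 - 29) = (18*(-2))*5 = -36*5 = -180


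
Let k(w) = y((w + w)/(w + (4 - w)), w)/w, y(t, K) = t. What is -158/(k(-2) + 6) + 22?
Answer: -30/13 ≈ -2.3077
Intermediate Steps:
k(w) = ½ (k(w) = ((w + w)/(w + (4 - w)))/w = ((2*w)/4)/w = ((2*w)*(¼))/w = (w/2)/w = ½)
-158/(k(-2) + 6) + 22 = -158/(½ + 6) + 22 = -158/(13/2) + 22 = (2/13)*(-158) + 22 = -316/13 + 22 = -30/13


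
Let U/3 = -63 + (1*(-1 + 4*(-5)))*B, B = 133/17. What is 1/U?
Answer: -17/11592 ≈ -0.0014665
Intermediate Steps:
B = 133/17 (B = 133*(1/17) = 133/17 ≈ 7.8235)
U = -11592/17 (U = 3*(-63 + (1*(-1 + 4*(-5)))*(133/17)) = 3*(-63 + (1*(-1 - 20))*(133/17)) = 3*(-63 + (1*(-21))*(133/17)) = 3*(-63 - 21*133/17) = 3*(-63 - 2793/17) = 3*(-3864/17) = -11592/17 ≈ -681.88)
1/U = 1/(-11592/17) = -17/11592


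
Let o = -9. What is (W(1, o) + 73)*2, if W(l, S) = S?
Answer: 128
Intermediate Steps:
(W(1, o) + 73)*2 = (-9 + 73)*2 = 64*2 = 128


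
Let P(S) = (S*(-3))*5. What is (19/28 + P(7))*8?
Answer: -5842/7 ≈ -834.57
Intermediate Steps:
P(S) = -15*S (P(S) = -3*S*5 = -15*S)
(19/28 + P(7))*8 = (19/28 - 15*7)*8 = (19*(1/28) - 105)*8 = (19/28 - 105)*8 = -2921/28*8 = -5842/7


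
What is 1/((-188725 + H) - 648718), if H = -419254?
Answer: -1/1256697 ≈ -7.9574e-7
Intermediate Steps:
1/((-188725 + H) - 648718) = 1/((-188725 - 419254) - 648718) = 1/(-607979 - 648718) = 1/(-1256697) = -1/1256697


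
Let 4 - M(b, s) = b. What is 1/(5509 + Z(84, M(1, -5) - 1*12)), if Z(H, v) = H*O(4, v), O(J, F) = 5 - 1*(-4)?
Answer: 1/6265 ≈ 0.00015962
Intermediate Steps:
O(J, F) = 9 (O(J, F) = 5 + 4 = 9)
M(b, s) = 4 - b
Z(H, v) = 9*H (Z(H, v) = H*9 = 9*H)
1/(5509 + Z(84, M(1, -5) - 1*12)) = 1/(5509 + 9*84) = 1/(5509 + 756) = 1/6265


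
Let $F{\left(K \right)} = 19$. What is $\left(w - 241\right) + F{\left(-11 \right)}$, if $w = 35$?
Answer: $-187$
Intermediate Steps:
$\left(w - 241\right) + F{\left(-11 \right)} = \left(35 - 241\right) + 19 = -206 + 19 = -187$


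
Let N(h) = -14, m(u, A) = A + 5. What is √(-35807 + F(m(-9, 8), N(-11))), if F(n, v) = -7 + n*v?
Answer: 2*I*√8999 ≈ 189.73*I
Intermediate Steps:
m(u, A) = 5 + A
√(-35807 + F(m(-9, 8), N(-11))) = √(-35807 + (-7 + (5 + 8)*(-14))) = √(-35807 + (-7 + 13*(-14))) = √(-35807 + (-7 - 182)) = √(-35807 - 189) = √(-35996) = 2*I*√8999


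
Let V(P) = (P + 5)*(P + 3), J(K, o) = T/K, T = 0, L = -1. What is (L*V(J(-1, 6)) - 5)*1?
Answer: -20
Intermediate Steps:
J(K, o) = 0 (J(K, o) = 0/K = 0)
V(P) = (3 + P)*(5 + P) (V(P) = (5 + P)*(3 + P) = (3 + P)*(5 + P))
(L*V(J(-1, 6)) - 5)*1 = (-(15 + 0**2 + 8*0) - 5)*1 = (-(15 + 0 + 0) - 5)*1 = (-1*15 - 5)*1 = (-15 - 5)*1 = -20*1 = -20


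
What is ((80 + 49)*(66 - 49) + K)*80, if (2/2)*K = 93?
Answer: 182880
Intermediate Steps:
K = 93
((80 + 49)*(66 - 49) + K)*80 = ((80 + 49)*(66 - 49) + 93)*80 = (129*17 + 93)*80 = (2193 + 93)*80 = 2286*80 = 182880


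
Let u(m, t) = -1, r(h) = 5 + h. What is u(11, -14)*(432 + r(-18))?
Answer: -419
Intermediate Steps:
u(11, -14)*(432 + r(-18)) = -(432 + (5 - 18)) = -(432 - 13) = -1*419 = -419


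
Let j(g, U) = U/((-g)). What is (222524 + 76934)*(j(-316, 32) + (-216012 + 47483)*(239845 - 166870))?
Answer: -290945576412266386/79 ≈ -3.6829e+15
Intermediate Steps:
j(g, U) = -U/g (j(g, U) = U*(-1/g) = -U/g)
(222524 + 76934)*(j(-316, 32) + (-216012 + 47483)*(239845 - 166870)) = (222524 + 76934)*(-1*32/(-316) + (-216012 + 47483)*(239845 - 166870)) = 299458*(-1*32*(-1/316) - 168529*72975) = 299458*(8/79 - 12298403775) = 299458*(-971573898217/79) = -290945576412266386/79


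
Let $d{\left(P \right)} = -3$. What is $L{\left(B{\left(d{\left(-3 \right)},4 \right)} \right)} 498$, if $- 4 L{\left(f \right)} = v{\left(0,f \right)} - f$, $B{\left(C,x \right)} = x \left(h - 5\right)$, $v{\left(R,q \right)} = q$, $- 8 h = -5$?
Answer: $0$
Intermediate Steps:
$h = \frac{5}{8}$ ($h = \left(- \frac{1}{8}\right) \left(-5\right) = \frac{5}{8} \approx 0.625$)
$B{\left(C,x \right)} = - \frac{35 x}{8}$ ($B{\left(C,x \right)} = x \left(\frac{5}{8} - 5\right) = x \left(- \frac{35}{8}\right) = - \frac{35 x}{8}$)
$L{\left(f \right)} = 0$ ($L{\left(f \right)} = - \frac{f - f}{4} = \left(- \frac{1}{4}\right) 0 = 0$)
$L{\left(B{\left(d{\left(-3 \right)},4 \right)} \right)} 498 = 0 \cdot 498 = 0$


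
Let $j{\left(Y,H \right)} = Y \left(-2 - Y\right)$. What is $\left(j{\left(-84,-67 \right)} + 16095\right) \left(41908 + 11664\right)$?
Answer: $493237404$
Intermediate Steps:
$\left(j{\left(-84,-67 \right)} + 16095\right) \left(41908 + 11664\right) = \left(\left(-1\right) \left(-84\right) \left(2 - 84\right) + 16095\right) \left(41908 + 11664\right) = \left(\left(-1\right) \left(-84\right) \left(-82\right) + 16095\right) 53572 = \left(-6888 + 16095\right) 53572 = 9207 \cdot 53572 = 493237404$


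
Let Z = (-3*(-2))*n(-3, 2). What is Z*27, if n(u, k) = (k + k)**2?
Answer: 2592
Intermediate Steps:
n(u, k) = 4*k**2 (n(u, k) = (2*k)**2 = 4*k**2)
Z = 96 (Z = (-3*(-2))*(4*2**2) = 6*(4*4) = 6*16 = 96)
Z*27 = 96*27 = 2592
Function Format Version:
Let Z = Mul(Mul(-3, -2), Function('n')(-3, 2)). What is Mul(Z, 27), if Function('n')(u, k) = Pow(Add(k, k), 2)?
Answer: 2592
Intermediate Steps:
Function('n')(u, k) = Mul(4, Pow(k, 2)) (Function('n')(u, k) = Pow(Mul(2, k), 2) = Mul(4, Pow(k, 2)))
Z = 96 (Z = Mul(Mul(-3, -2), Mul(4, Pow(2, 2))) = Mul(6, Mul(4, 4)) = Mul(6, 16) = 96)
Mul(Z, 27) = Mul(96, 27) = 2592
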